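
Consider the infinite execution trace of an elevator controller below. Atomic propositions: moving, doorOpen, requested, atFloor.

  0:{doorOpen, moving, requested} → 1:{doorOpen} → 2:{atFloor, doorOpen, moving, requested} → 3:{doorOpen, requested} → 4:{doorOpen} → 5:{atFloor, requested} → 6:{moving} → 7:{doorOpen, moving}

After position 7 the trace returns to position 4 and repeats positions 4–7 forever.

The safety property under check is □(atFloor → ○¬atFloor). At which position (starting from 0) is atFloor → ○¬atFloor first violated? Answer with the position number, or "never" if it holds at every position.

never

atFloor → ○¬atFloor holds at every position 0..7, and those are all the positions the trace ever visits, so the invariant □(atFloor → ○¬atFloor) is never violated.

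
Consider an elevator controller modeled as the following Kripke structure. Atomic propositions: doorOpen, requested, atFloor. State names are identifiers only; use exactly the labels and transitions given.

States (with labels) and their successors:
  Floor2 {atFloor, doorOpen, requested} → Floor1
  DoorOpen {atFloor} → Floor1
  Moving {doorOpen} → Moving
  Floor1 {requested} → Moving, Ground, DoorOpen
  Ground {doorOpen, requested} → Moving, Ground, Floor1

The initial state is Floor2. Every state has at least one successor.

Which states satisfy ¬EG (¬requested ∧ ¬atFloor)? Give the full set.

States satisfying ¬requested ∧ ¬atFloor: {Moving}.
States satisfying EG (¬requested ∧ ¬atFloor): {Moving}.
States satisfying ¬EG (¬requested ∧ ¬atFloor): {Floor2, DoorOpen, Floor1, Ground}.

{Floor2, DoorOpen, Floor1, Ground}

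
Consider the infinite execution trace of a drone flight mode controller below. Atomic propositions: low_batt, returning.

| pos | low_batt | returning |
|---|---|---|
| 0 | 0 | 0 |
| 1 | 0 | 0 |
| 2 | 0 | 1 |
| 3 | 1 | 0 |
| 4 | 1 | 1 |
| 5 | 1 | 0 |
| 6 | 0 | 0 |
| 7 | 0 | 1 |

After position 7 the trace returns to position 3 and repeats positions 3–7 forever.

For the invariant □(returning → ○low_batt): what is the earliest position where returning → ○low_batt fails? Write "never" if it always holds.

never

returning → ○low_batt holds at every position 0..7, and those are all the positions the trace ever visits, so the invariant □(returning → ○low_batt) is never violated.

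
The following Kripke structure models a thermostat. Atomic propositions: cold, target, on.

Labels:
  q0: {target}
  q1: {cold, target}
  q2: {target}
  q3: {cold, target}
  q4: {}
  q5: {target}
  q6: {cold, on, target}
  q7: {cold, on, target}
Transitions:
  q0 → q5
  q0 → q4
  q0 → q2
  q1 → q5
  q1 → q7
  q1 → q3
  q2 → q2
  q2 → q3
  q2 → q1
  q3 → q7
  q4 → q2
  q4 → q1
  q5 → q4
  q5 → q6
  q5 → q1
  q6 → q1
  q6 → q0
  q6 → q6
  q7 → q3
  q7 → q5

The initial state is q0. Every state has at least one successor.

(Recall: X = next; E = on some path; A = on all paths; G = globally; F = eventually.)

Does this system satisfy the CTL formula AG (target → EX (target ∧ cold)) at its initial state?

States satisfying target → EX (target ∧ cold): {q1, q2, q3, q4, q5, q6, q7}.
States satisfying AG (target → EX (target ∧ cold)): ∅.
q0 is reachable from q0 and violates target → EX (target ∧ cold), so AG fails at q0.
q0 ∉ Sat(AG (target → EX (target ∧ cold))).

Violated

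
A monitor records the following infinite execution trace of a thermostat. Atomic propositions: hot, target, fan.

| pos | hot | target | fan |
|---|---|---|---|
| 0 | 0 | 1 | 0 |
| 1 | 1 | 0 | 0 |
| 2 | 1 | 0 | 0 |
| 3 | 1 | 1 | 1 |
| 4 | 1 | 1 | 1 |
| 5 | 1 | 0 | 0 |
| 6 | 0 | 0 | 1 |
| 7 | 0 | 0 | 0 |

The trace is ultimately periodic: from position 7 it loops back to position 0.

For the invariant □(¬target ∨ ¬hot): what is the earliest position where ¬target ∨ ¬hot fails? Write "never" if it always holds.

Check ¬target ∨ ¬hot at each position in order: 0 ✓, 1 ✓, 2 ✓.
At position 3 the labels are {fan, hot, target}, so ¬target ∨ ¬hot is false there. This is the first violation.

3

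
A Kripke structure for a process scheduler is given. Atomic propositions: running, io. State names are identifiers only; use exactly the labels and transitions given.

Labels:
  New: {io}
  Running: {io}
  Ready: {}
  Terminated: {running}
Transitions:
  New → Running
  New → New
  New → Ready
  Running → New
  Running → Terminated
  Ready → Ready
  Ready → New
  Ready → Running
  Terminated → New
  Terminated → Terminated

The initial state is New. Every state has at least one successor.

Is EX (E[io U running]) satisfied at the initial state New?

Yes

States satisfying E[io U running]: {New, Running, Terminated}.
States satisfying EX (E[io U running]): {New, Running, Ready, Terminated}.
New ∈ Sat(EX (E[io U running])).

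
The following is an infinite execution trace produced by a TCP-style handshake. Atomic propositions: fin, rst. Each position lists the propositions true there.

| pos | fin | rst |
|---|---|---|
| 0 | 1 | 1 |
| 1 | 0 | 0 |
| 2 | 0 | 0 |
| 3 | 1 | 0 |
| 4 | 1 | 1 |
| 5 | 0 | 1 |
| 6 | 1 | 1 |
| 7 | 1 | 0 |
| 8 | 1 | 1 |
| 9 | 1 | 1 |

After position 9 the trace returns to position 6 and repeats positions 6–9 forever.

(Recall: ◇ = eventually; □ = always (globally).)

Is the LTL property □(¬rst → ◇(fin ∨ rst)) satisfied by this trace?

¬rst → ◇(fin ∨ rst) holds at every position 0..9, and those are all positions ever visited, so □(¬rst → ◇(fin ∨ rst)) holds.
Positions where ¬rst holds: 1, 2, 3, 7.
Check ◇(fin ∨ rst) at each: 1→ok, 2→ok, 3→ok, 7→ok.

Holds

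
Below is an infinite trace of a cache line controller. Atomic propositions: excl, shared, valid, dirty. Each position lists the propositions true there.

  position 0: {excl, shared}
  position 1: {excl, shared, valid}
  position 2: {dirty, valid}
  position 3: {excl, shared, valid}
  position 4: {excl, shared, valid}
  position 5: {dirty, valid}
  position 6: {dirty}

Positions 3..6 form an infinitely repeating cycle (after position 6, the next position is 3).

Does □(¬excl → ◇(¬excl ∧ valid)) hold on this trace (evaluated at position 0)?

Holds

¬excl → ◇(¬excl ∧ valid) holds at every position 0..6, and those are all positions ever visited, so □(¬excl → ◇(¬excl ∧ valid)) holds.
Positions where ¬excl holds: 2, 5, 6.
Check ◇(¬excl ∧ valid) at each: 2→ok, 5→ok, 6→ok.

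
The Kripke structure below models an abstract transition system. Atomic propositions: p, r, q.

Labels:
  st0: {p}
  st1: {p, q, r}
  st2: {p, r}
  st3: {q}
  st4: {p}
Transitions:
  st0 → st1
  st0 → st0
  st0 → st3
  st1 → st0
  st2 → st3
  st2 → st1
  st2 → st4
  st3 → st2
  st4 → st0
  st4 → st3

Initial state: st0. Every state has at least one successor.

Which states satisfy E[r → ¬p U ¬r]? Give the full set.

{st0, st3, st4}

States satisfying r → ¬p: {st0, st3, st4}.
States satisfying ¬r: {st0, st3, st4}.
States satisfying E[r → ¬p U ¬r]: {st0, st3, st4}.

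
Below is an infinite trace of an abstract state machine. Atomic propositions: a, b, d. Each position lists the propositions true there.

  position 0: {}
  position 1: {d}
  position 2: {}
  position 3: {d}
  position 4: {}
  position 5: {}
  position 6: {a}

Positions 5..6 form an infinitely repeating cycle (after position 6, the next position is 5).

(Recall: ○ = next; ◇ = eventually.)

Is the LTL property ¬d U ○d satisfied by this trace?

Yes

Walking from position 0: ○d first holds at position 0, and ¬d holds at every earlier position along the way, so ¬d U ○d holds.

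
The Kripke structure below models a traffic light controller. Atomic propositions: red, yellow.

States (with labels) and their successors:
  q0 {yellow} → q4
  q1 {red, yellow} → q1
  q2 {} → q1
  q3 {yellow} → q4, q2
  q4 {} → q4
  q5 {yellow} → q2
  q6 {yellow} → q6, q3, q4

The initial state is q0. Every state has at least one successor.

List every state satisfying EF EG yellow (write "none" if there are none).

States satisfying EG yellow: {q1, q6}.
States satisfying EF EG yellow: {q1, q2, q3, q5, q6}.

{q1, q2, q3, q5, q6}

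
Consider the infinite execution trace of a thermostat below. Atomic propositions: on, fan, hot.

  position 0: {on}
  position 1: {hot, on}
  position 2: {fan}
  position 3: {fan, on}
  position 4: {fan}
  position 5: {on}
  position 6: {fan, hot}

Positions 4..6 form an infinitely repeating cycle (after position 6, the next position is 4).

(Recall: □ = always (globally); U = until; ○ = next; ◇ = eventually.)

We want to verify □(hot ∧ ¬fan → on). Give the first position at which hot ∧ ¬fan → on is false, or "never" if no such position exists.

never

hot ∧ ¬fan → on holds at every position 0..6, and those are all the positions the trace ever visits, so the invariant □(hot ∧ ¬fan → on) is never violated.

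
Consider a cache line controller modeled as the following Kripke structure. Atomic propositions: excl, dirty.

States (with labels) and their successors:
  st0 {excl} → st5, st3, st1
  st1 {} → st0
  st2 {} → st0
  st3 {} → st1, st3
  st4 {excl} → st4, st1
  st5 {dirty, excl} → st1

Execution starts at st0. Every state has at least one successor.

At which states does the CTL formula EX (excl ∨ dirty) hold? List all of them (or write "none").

States satisfying excl ∨ dirty: {st0, st4, st5}.
States satisfying EX (excl ∨ dirty): {st0, st1, st2, st4}.

{st0, st1, st2, st4}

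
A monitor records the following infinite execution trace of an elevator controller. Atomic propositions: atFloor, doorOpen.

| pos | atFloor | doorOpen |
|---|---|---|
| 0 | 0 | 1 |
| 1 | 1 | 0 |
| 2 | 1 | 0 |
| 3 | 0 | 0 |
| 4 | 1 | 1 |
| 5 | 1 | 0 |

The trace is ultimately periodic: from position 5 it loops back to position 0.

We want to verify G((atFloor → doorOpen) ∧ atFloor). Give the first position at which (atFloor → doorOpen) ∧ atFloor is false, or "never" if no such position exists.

At position 0 the labels are {doorOpen}, so (atFloor → doorOpen) ∧ atFloor is false there. This is the first violation.

0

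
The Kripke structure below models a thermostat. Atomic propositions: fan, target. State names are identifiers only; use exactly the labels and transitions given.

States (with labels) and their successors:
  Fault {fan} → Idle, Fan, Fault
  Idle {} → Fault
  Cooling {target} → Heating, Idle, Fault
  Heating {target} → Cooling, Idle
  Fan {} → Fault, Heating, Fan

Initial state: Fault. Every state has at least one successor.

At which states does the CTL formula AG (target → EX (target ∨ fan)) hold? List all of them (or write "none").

States satisfying target → EX (target ∨ fan): {Fault, Idle, Cooling, Heating, Fan}.
States satisfying AG (target → EX (target ∨ fan)): {Fault, Idle, Cooling, Heating, Fan}.

{Fault, Idle, Cooling, Heating, Fan}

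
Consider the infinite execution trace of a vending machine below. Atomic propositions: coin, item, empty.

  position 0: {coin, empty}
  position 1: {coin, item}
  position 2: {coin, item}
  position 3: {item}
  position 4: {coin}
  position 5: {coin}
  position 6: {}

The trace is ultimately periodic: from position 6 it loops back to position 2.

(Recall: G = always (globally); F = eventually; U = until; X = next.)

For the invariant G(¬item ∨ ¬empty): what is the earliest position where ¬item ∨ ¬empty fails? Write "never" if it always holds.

¬item ∨ ¬empty holds at every position 0..6, and those are all the positions the trace ever visits, so the invariant G(¬item ∨ ¬empty) is never violated.

never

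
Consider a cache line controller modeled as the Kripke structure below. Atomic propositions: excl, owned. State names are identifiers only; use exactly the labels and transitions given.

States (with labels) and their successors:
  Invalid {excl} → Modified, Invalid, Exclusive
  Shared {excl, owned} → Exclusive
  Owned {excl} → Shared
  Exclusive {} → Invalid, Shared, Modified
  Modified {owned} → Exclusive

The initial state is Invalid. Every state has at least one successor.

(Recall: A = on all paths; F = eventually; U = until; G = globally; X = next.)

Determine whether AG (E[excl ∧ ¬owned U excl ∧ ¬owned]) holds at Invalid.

States satisfying E[excl ∧ ¬owned U excl ∧ ¬owned]: {Invalid, Owned}.
States satisfying AG (E[excl ∧ ¬owned U excl ∧ ¬owned]): ∅.
Exclusive is reachable from Invalid and violates E[excl ∧ ¬owned U excl ∧ ¬owned], so AG fails at Invalid.
Invalid ∉ Sat(AG (E[excl ∧ ¬owned U excl ∧ ¬owned])).

No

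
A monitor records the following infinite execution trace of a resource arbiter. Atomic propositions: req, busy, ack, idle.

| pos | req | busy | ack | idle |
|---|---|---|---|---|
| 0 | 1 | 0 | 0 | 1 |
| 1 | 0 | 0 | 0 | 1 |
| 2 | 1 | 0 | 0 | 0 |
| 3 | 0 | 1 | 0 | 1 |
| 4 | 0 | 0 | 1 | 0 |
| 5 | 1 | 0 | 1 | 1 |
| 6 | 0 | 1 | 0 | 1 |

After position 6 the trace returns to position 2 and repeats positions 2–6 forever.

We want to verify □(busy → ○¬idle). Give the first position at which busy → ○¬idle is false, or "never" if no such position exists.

never

busy → ○¬idle holds at every position 0..6, and those are all the positions the trace ever visits, so the invariant □(busy → ○¬idle) is never violated.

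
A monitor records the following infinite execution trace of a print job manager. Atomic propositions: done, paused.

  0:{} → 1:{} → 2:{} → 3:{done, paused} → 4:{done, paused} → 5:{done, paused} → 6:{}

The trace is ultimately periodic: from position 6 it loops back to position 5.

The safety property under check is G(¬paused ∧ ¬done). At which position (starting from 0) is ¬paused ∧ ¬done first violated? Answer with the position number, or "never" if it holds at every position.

Check ¬paused ∧ ¬done at each position in order: 0 ✓, 1 ✓, 2 ✓.
At position 3 the labels are {done, paused}, so ¬paused ∧ ¬done is false there. This is the first violation.

3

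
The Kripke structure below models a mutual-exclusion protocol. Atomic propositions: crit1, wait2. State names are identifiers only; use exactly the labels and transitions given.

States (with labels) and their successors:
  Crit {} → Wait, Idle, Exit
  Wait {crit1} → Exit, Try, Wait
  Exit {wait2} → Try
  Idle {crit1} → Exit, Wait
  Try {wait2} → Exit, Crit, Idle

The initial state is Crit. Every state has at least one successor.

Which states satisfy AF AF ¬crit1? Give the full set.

States satisfying AF ¬crit1: {Crit, Exit, Try}.
States satisfying AF AF ¬crit1: {Crit, Exit, Try}.

{Crit, Exit, Try}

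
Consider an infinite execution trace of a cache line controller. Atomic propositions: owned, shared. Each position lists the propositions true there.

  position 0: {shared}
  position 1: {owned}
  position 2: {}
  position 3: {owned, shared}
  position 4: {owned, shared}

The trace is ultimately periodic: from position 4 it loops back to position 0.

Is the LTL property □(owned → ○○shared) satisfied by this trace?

owned → ○○shared must hold at every position from 0 onward. It fails at position 4, so □(owned → ○○shared) is false.
Positions where owned holds: 1, 3, 4.
Check ○○shared at each: 1→ok, 3→ok, 4→fails.

Does not hold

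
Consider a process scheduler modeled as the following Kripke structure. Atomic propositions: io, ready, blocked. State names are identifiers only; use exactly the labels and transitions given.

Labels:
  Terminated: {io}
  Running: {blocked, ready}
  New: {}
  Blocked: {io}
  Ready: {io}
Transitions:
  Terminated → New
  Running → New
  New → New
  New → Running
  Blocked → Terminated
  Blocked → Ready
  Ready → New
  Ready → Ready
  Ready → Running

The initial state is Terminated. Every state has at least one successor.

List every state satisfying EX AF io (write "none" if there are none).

States satisfying AF io: {Terminated, Blocked, Ready}.
States satisfying EX AF io: {Blocked, Ready}.

{Blocked, Ready}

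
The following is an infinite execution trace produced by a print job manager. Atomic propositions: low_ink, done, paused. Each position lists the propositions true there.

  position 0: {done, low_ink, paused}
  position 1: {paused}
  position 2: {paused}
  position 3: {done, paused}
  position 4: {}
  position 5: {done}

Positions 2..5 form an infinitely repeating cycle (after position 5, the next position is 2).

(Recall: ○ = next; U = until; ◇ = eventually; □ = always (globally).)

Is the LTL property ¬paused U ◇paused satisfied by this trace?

Holds

Walking from position 0: ◇paused first holds at position 0, and ¬paused holds at every earlier position along the way, so ¬paused U ◇paused holds.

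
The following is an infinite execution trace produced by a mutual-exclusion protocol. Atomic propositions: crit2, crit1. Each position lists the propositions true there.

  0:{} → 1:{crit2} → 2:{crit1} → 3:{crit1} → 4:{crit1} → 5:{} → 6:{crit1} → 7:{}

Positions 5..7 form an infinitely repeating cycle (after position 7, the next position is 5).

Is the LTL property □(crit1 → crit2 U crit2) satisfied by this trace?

crit1 → crit2 U crit2 must hold at every position from 0 onward. It fails at position 2, so □(crit1 → crit2 U crit2) is false.
Positions where crit1 holds: 2, 3, 4, 6.
Check crit2 U crit2 at each: 2→fails, 3→fails, 4→fails, 6→fails.

No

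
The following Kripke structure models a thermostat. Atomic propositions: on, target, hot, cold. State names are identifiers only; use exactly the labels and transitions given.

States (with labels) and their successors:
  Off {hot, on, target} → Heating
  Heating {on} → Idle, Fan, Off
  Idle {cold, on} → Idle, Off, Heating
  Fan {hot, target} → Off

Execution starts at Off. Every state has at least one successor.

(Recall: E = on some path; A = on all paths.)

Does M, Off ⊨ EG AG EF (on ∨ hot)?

States satisfying AG EF (on ∨ hot): {Off, Heating, Idle, Fan}.
States satisfying EG AG EF (on ∨ hot): {Off, Heating, Idle, Fan}.
Off ∈ Sat(EG AG EF (on ∨ hot)).

Yes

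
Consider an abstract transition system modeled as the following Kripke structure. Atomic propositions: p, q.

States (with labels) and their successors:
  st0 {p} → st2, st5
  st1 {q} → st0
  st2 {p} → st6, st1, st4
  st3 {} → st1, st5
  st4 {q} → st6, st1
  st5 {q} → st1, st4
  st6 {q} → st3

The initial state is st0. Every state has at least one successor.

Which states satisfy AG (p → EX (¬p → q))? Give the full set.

{st0, st1, st2, st3, st4, st5, st6}

States satisfying p → EX (¬p → q): {st0, st1, st2, st3, st4, st5, st6}.
States satisfying AG (p → EX (¬p → q)): {st0, st1, st2, st3, st4, st5, st6}.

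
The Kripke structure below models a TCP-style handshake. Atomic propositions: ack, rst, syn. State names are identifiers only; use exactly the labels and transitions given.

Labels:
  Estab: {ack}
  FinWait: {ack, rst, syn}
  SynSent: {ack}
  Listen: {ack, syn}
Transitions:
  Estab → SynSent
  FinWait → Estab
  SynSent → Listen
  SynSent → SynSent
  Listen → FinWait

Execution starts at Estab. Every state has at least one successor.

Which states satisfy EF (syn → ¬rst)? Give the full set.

States satisfying syn → ¬rst: {Estab, SynSent, Listen}.
States satisfying EF (syn → ¬rst): {Estab, FinWait, SynSent, Listen}.

{Estab, FinWait, SynSent, Listen}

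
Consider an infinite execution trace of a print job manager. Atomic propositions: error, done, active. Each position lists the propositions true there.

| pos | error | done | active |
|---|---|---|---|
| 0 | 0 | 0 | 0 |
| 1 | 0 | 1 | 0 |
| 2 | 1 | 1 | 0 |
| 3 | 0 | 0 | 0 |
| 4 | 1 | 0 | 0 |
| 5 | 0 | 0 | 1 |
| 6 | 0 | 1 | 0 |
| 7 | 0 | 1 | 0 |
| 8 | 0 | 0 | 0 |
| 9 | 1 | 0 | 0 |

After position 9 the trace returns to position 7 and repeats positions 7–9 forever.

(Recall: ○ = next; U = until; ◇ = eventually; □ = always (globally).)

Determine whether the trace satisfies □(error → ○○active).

error → ○○active must hold at every position from 0 onward. It fails at position 2, so □(error → ○○active) is false.
Positions where error holds: 2, 4, 9.
Check ○○active at each: 2→fails, 4→fails, 9→fails.

Violated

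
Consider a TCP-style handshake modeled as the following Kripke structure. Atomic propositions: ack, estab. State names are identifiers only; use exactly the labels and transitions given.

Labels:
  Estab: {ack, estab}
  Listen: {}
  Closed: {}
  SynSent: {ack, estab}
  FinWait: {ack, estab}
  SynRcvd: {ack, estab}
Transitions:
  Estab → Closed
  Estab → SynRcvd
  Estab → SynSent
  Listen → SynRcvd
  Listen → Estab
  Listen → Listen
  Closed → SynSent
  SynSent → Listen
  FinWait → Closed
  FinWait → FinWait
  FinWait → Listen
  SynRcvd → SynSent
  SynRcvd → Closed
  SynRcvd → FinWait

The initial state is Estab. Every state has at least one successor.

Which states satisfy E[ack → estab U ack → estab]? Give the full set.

{Estab, Listen, Closed, SynSent, FinWait, SynRcvd}

States satisfying ack → estab: {Estab, Listen, Closed, SynSent, FinWait, SynRcvd}.
States satisfying E[ack → estab U ack → estab]: {Estab, Listen, Closed, SynSent, FinWait, SynRcvd}.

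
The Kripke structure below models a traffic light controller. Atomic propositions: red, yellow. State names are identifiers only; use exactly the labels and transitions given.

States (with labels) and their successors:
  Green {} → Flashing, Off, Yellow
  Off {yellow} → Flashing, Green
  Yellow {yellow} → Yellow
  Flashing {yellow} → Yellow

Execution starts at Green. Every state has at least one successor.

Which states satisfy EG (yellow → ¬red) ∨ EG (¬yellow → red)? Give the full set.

States satisfying yellow → ¬red: {Green, Off, Yellow, Flashing}.
States satisfying EG (yellow → ¬red): {Green, Off, Yellow, Flashing}.
States satisfying ¬yellow → red: {Off, Yellow, Flashing}.
States satisfying EG (¬yellow → red): {Off, Yellow, Flashing}.
States satisfying EG (yellow → ¬red) ∨ EG (¬yellow → red): {Green, Off, Yellow, Flashing}.

{Green, Off, Yellow, Flashing}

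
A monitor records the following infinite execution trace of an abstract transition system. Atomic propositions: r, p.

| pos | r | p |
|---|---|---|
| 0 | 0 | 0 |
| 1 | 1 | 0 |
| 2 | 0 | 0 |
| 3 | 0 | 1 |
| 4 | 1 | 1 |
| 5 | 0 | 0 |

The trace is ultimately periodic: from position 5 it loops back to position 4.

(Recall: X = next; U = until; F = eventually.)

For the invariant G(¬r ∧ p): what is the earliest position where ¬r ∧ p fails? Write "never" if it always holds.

At position 0 the labels are {}, so ¬r ∧ p is false there. This is the first violation.

0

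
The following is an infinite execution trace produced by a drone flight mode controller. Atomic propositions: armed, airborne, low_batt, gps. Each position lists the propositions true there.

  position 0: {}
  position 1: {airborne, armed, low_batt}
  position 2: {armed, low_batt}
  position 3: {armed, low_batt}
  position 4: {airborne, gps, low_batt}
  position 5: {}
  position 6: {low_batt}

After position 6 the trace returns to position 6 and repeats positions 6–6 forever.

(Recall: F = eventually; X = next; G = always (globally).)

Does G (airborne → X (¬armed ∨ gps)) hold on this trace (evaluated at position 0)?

Does not hold

airborne → X (¬armed ∨ gps) must hold at every position from 0 onward. It fails at position 1, so G (airborne → X (¬armed ∨ gps)) is false.
Positions where airborne holds: 1, 4.
Check X (¬armed ∨ gps) at each: 1→fails, 4→ok.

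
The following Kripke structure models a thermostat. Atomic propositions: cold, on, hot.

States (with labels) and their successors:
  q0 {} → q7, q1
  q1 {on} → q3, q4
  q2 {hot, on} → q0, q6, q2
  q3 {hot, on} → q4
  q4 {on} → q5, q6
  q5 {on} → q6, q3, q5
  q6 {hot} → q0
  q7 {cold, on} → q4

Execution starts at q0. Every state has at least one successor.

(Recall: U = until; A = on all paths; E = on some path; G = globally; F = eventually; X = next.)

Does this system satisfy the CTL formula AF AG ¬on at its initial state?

No

States satisfying AG ¬on: ∅.
States satisfying AF AG ¬on: ∅.
There is a path from q0 along which AG ¬on never holds.
q0 ∉ Sat(AF AG ¬on).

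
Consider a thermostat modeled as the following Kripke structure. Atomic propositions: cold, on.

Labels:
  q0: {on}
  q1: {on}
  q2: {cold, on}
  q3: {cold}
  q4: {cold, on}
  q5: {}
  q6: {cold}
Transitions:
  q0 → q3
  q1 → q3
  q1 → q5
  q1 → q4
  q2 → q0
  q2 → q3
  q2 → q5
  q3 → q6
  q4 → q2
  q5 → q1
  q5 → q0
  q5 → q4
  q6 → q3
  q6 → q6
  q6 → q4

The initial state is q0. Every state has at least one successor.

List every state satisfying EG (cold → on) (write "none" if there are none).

{q1, q2, q4, q5}

States satisfying cold → on: {q0, q1, q2, q4, q5}.
States satisfying EG (cold → on): {q1, q2, q4, q5}.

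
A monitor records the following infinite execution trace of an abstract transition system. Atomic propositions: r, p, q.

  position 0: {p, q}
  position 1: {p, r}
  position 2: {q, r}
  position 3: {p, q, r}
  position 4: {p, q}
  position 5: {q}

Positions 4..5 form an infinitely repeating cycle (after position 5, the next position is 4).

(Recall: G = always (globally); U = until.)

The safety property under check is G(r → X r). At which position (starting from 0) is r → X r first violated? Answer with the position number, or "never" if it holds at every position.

Check r → X r at each position in order: 0 ✓, 1 ✓, 2 ✓.
At position 3 the labels are {p, q, r} and the next position 4 has {p, q}, so r → X r is false there. This is the first violation.

3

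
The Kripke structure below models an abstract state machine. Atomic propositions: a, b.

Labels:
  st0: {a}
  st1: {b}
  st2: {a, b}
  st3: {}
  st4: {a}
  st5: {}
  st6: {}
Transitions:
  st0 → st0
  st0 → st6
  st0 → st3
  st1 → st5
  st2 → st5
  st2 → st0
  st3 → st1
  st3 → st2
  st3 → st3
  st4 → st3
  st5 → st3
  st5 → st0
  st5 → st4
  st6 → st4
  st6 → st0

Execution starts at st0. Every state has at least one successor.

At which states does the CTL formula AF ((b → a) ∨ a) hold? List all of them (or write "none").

{st0, st1, st2, st3, st4, st5, st6}

States satisfying (b → a) ∨ a: {st0, st2, st3, st4, st5, st6}.
States satisfying AF ((b → a) ∨ a): {st0, st1, st2, st3, st4, st5, st6}.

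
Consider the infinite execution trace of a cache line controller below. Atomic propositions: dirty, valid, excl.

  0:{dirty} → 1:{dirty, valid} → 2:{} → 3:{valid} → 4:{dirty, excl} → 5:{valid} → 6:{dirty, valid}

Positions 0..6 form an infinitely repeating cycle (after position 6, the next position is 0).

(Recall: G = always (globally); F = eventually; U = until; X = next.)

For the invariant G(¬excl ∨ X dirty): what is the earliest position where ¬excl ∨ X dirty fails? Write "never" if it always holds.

4

Check ¬excl ∨ X dirty at each position in order: 0 ✓, 1 ✓, 2 ✓, 3 ✓.
At position 4 the labels are {dirty, excl} and the next position 5 has {valid}, so ¬excl ∨ X dirty is false there. This is the first violation.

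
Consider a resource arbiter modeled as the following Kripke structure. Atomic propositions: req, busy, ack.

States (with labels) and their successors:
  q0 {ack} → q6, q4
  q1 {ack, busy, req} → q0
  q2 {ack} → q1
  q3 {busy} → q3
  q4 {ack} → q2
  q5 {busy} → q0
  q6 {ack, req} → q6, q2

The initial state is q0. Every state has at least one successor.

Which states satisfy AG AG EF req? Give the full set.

States satisfying AG EF req: {q0, q1, q2, q4, q5, q6}.
States satisfying AG AG EF req: {q0, q1, q2, q4, q5, q6}.

{q0, q1, q2, q4, q5, q6}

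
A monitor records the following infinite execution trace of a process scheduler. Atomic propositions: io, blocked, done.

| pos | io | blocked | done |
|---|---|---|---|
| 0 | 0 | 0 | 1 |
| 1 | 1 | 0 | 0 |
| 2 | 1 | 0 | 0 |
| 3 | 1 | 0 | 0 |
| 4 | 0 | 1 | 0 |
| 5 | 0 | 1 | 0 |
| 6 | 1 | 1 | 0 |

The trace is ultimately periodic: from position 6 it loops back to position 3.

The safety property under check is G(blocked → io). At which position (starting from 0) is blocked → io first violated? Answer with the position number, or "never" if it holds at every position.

4

Check blocked → io at each position in order: 0 ✓, 1 ✓, 2 ✓, 3 ✓.
At position 4 the labels are {blocked}, so blocked → io is false there. This is the first violation.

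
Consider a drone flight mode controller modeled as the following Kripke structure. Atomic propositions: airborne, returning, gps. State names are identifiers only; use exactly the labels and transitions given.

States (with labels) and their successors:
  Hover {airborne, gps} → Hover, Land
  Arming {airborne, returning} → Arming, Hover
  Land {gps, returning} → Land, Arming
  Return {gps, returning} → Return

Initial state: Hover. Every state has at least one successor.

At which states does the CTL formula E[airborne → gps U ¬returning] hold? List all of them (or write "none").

States satisfying airborne → gps: {Hover, Land, Return}.
States satisfying ¬returning: {Hover}.
States satisfying E[airborne → gps U ¬returning]: {Hover}.

{Hover}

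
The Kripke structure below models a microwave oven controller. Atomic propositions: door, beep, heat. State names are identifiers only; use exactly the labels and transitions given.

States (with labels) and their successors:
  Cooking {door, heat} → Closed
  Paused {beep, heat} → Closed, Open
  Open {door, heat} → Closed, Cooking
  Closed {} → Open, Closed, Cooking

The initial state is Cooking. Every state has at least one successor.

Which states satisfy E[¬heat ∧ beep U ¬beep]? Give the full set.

States satisfying ¬heat ∧ beep: ∅.
States satisfying ¬beep: {Cooking, Open, Closed}.
States satisfying E[¬heat ∧ beep U ¬beep]: {Cooking, Open, Closed}.

{Cooking, Open, Closed}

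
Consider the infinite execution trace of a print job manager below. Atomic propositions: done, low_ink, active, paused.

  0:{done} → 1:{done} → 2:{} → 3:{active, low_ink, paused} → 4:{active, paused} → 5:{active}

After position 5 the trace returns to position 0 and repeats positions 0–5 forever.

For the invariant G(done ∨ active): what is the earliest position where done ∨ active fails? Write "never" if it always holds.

2

Check done ∨ active at each position in order: 0 ✓, 1 ✓.
At position 2 the labels are {}, so done ∨ active is false there. This is the first violation.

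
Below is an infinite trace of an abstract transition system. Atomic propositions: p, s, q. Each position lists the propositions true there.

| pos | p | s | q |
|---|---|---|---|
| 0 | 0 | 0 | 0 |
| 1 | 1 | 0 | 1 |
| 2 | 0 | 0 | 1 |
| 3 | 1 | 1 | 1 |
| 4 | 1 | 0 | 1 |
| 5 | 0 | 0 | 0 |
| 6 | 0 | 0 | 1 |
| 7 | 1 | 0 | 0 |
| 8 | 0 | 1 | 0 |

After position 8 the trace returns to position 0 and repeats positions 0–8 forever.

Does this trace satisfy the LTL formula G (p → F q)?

Yes

p → F q holds at every position 0..8, and those are all positions ever visited, so G (p → F q) holds.
Positions where p holds: 1, 3, 4, 7.
Check F q at each: 1→ok, 3→ok, 4→ok, 7→ok.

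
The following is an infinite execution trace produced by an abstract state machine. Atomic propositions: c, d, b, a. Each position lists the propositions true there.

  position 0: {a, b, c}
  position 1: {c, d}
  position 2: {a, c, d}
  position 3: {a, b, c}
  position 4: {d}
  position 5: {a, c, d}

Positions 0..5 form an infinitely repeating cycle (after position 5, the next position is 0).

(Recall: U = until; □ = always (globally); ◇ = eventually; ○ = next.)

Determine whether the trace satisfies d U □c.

Walking from position 0: at position 0, □c has not yet held and d fails, so d U □c is false.

Does not hold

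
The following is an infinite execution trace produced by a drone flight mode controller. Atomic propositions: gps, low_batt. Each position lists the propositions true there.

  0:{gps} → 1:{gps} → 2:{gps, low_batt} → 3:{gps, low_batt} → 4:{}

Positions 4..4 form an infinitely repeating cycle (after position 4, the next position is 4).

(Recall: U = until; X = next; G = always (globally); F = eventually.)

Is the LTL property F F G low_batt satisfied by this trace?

F G low_batt is false at every position 0..4, so it never becomes true and F F G low_batt fails.

No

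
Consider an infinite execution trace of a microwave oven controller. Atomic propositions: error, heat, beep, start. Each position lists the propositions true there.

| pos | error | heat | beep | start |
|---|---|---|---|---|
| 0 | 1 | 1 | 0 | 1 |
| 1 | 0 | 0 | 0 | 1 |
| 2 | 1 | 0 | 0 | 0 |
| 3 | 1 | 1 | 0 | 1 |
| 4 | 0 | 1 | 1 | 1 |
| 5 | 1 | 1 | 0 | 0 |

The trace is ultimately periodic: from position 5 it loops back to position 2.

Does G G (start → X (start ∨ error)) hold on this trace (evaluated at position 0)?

Satisfied

G (start → X (start ∨ error)) holds at every position 0..5, and those are all positions ever visited, so G G (start → X (start ∨ error)) holds.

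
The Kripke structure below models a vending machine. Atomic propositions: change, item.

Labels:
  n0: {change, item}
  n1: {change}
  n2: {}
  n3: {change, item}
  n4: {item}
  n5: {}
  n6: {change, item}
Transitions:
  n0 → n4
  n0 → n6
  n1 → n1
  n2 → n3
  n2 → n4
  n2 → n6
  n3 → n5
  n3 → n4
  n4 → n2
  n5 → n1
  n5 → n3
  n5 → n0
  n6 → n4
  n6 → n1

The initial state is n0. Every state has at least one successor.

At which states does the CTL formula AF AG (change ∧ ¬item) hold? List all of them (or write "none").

States satisfying AG (change ∧ ¬item): {n1}.
States satisfying AF AG (change ∧ ¬item): {n1}.

{n1}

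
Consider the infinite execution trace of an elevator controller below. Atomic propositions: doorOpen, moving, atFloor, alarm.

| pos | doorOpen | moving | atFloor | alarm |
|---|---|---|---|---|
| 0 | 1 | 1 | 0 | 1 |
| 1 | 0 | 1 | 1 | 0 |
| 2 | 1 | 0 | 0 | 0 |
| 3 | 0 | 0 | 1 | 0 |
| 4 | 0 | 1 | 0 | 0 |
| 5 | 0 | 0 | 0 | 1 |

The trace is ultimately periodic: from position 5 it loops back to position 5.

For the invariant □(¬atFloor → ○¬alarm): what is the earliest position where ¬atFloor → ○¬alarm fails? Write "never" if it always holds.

Check ¬atFloor → ○¬alarm at each position in order: 0 ✓, 1 ✓, 2 ✓, 3 ✓.
At position 4 the labels are {moving} and the next position 5 has {alarm}, so ¬atFloor → ○¬alarm is false there. This is the first violation.

4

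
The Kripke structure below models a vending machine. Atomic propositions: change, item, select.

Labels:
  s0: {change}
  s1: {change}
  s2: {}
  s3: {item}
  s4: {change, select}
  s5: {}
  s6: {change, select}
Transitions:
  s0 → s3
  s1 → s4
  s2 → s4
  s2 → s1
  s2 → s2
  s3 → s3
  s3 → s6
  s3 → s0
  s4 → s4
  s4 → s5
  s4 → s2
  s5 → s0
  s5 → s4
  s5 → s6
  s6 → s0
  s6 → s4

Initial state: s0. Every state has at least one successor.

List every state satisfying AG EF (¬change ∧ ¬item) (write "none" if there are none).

{s0, s1, s2, s3, s4, s5, s6}

States satisfying EF (¬change ∧ ¬item): {s0, s1, s2, s3, s4, s5, s6}.
States satisfying AG EF (¬change ∧ ¬item): {s0, s1, s2, s3, s4, s5, s6}.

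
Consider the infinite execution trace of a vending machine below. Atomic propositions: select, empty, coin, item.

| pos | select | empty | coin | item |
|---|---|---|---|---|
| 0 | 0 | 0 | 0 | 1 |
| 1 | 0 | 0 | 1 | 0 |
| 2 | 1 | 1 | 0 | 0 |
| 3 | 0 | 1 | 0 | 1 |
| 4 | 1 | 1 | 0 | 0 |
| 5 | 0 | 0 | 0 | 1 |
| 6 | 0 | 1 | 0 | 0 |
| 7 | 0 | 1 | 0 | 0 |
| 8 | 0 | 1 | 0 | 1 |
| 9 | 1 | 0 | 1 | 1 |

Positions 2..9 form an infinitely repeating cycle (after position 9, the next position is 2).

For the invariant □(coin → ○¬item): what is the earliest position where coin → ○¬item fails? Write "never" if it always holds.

coin → ○¬item holds at every position 0..9, and those are all the positions the trace ever visits, so the invariant □(coin → ○¬item) is never violated.

never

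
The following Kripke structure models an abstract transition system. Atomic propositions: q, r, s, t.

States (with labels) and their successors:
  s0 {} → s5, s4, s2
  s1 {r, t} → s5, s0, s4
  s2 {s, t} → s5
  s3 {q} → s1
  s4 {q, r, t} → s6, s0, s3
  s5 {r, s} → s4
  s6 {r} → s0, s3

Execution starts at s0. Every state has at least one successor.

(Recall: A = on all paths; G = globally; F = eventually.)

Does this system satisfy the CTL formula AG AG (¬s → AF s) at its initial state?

States satisfying AG (¬s → AF s): ∅.
States satisfying AG AG (¬s → AF s): ∅.
s0 is reachable from s0 and violates AG (¬s → AF s), so AG fails at s0.
s0 ∉ Sat(AG AG (¬s → AF s)).

Does not hold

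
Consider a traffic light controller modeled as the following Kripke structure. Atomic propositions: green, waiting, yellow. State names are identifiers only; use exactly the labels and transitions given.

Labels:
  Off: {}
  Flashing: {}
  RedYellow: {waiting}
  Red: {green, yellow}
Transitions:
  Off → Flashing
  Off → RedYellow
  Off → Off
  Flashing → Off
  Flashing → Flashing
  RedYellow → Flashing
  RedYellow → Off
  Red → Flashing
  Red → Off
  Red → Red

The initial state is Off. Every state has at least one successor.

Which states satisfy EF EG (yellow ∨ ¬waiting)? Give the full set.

{Off, Flashing, RedYellow, Red}

States satisfying EG (yellow ∨ ¬waiting): {Off, Flashing, Red}.
States satisfying EF EG (yellow ∨ ¬waiting): {Off, Flashing, RedYellow, Red}.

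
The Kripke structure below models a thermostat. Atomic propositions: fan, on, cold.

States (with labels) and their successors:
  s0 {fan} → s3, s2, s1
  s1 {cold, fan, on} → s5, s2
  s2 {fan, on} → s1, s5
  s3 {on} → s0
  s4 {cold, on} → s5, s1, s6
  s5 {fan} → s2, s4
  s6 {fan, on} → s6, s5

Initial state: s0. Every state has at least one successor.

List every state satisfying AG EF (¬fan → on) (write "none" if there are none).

{s0, s1, s2, s3, s4, s5, s6}

States satisfying EF (¬fan → on): {s0, s1, s2, s3, s4, s5, s6}.
States satisfying AG EF (¬fan → on): {s0, s1, s2, s3, s4, s5, s6}.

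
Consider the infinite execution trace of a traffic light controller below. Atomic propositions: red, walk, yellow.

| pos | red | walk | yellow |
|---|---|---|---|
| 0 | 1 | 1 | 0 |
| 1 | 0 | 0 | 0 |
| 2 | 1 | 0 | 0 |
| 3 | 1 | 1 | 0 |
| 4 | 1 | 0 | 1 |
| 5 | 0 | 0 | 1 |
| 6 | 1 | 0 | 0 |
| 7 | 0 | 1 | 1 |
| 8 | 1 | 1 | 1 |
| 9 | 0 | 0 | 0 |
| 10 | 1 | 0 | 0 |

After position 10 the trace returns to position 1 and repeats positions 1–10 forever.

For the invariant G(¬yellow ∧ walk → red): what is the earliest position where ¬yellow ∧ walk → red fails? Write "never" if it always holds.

¬yellow ∧ walk → red holds at every position 0..10, and those are all the positions the trace ever visits, so the invariant G(¬yellow ∧ walk → red) is never violated.

never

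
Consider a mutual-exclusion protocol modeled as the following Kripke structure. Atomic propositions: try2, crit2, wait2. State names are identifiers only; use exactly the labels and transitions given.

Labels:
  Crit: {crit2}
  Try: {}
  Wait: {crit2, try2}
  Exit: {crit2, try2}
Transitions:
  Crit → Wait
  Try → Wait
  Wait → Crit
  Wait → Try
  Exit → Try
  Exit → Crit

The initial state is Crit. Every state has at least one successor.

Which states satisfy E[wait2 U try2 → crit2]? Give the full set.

{Crit, Try, Wait, Exit}

States satisfying wait2: ∅.
States satisfying try2 → crit2: {Crit, Try, Wait, Exit}.
States satisfying E[wait2 U try2 → crit2]: {Crit, Try, Wait, Exit}.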